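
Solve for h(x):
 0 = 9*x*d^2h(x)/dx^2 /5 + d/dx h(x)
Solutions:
 h(x) = C1 + C2*x^(4/9)


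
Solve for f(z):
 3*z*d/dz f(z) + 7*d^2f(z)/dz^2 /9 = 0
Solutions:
 f(z) = C1 + C2*erf(3*sqrt(42)*z/14)


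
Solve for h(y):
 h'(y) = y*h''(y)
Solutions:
 h(y) = C1 + C2*y^2


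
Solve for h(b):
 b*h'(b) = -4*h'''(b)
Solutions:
 h(b) = C1 + Integral(C2*airyai(-2^(1/3)*b/2) + C3*airybi(-2^(1/3)*b/2), b)


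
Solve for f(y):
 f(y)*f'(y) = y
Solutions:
 f(y) = -sqrt(C1 + y^2)
 f(y) = sqrt(C1 + y^2)


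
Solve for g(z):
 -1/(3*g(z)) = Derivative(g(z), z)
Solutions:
 g(z) = -sqrt(C1 - 6*z)/3
 g(z) = sqrt(C1 - 6*z)/3


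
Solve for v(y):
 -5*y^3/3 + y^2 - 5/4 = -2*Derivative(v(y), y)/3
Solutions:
 v(y) = C1 + 5*y^4/8 - y^3/2 + 15*y/8


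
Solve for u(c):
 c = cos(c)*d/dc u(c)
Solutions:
 u(c) = C1 + Integral(c/cos(c), c)


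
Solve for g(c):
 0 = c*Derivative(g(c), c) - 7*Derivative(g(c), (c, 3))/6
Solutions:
 g(c) = C1 + Integral(C2*airyai(6^(1/3)*7^(2/3)*c/7) + C3*airybi(6^(1/3)*7^(2/3)*c/7), c)


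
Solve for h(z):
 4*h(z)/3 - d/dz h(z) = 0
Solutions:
 h(z) = C1*exp(4*z/3)


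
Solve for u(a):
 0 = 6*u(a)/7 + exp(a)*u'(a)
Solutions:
 u(a) = C1*exp(6*exp(-a)/7)


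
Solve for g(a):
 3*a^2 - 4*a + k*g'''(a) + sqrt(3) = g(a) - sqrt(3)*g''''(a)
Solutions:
 g(a) = C1*exp(a*(-sqrt(3)*k - sqrt(3)*sqrt(k^2 + 2*2^(2/3)*3^(1/6)*(-3*k^2 + sqrt(9*k^4 + 256*sqrt(3)))^(1/3) - 16*6^(1/3)/(-3*k^2 + sqrt(9*k^4 + 256*sqrt(3)))^(1/3)) + sqrt(6)*sqrt(k^3/sqrt(k^2 + 2*2^(2/3)*3^(1/6)*(-3*k^2 + sqrt(9*k^4 + 256*sqrt(3)))^(1/3) - 16*6^(1/3)/(-3*k^2 + sqrt(9*k^4 + 256*sqrt(3)))^(1/3)) + k^2 - 2^(2/3)*3^(1/6)*(-3*k^2 + sqrt(9*k^4 + 256*sqrt(3)))^(1/3) + 8*6^(1/3)/(-3*k^2 + sqrt(9*k^4 + 256*sqrt(3)))^(1/3)))/12) + C2*exp(a*(-sqrt(3)*k + sqrt(3)*sqrt(k^2 + 2*2^(2/3)*3^(1/6)*(-3*k^2 + sqrt(9*k^4 + 256*sqrt(3)))^(1/3) - 16*6^(1/3)/(-3*k^2 + sqrt(9*k^4 + 256*sqrt(3)))^(1/3)) - sqrt(6)*sqrt(-k^3/sqrt(k^2 + 2*2^(2/3)*3^(1/6)*(-3*k^2 + sqrt(9*k^4 + 256*sqrt(3)))^(1/3) - 16*6^(1/3)/(-3*k^2 + sqrt(9*k^4 + 256*sqrt(3)))^(1/3)) + k^2 - 2^(2/3)*3^(1/6)*(-3*k^2 + sqrt(9*k^4 + 256*sqrt(3)))^(1/3) + 8*6^(1/3)/(-3*k^2 + sqrt(9*k^4 + 256*sqrt(3)))^(1/3)))/12) + C3*exp(a*(-sqrt(3)*k + sqrt(3)*sqrt(k^2 + 2*2^(2/3)*3^(1/6)*(-3*k^2 + sqrt(9*k^4 + 256*sqrt(3)))^(1/3) - 16*6^(1/3)/(-3*k^2 + sqrt(9*k^4 + 256*sqrt(3)))^(1/3)) + sqrt(6)*sqrt(-k^3/sqrt(k^2 + 2*2^(2/3)*3^(1/6)*(-3*k^2 + sqrt(9*k^4 + 256*sqrt(3)))^(1/3) - 16*6^(1/3)/(-3*k^2 + sqrt(9*k^4 + 256*sqrt(3)))^(1/3)) + k^2 - 2^(2/3)*3^(1/6)*(-3*k^2 + sqrt(9*k^4 + 256*sqrt(3)))^(1/3) + 8*6^(1/3)/(-3*k^2 + sqrt(9*k^4 + 256*sqrt(3)))^(1/3)))/12) + C4*exp(-a*(sqrt(3)*k + sqrt(3)*sqrt(k^2 + 2*2^(2/3)*3^(1/6)*(-3*k^2 + sqrt(9*k^4 + 256*sqrt(3)))^(1/3) - 16*6^(1/3)/(-3*k^2 + sqrt(9*k^4 + 256*sqrt(3)))^(1/3)) + sqrt(6)*sqrt(k^3/sqrt(k^2 + 2*2^(2/3)*3^(1/6)*(-3*k^2 + sqrt(9*k^4 + 256*sqrt(3)))^(1/3) - 16*6^(1/3)/(-3*k^2 + sqrt(9*k^4 + 256*sqrt(3)))^(1/3)) + k^2 - 2^(2/3)*3^(1/6)*(-3*k^2 + sqrt(9*k^4 + 256*sqrt(3)))^(1/3) + 8*6^(1/3)/(-3*k^2 + sqrt(9*k^4 + 256*sqrt(3)))^(1/3)))/12) + 3*a^2 - 4*a + sqrt(3)


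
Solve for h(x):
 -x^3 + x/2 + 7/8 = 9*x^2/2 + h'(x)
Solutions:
 h(x) = C1 - x^4/4 - 3*x^3/2 + x^2/4 + 7*x/8


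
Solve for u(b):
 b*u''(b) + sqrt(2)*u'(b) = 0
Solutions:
 u(b) = C1 + C2*b^(1 - sqrt(2))


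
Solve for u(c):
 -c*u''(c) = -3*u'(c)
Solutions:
 u(c) = C1 + C2*c^4


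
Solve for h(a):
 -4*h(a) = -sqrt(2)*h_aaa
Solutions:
 h(a) = C3*exp(sqrt(2)*a) + (C1*sin(sqrt(6)*a/2) + C2*cos(sqrt(6)*a/2))*exp(-sqrt(2)*a/2)


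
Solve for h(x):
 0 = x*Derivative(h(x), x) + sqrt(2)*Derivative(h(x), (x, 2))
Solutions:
 h(x) = C1 + C2*erf(2^(1/4)*x/2)


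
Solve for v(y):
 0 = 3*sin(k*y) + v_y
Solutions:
 v(y) = C1 + 3*cos(k*y)/k


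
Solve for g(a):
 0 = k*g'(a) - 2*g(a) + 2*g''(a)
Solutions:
 g(a) = C1*exp(a*(-k + sqrt(k^2 + 16))/4) + C2*exp(-a*(k + sqrt(k^2 + 16))/4)


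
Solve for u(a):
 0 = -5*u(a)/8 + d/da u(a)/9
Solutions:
 u(a) = C1*exp(45*a/8)


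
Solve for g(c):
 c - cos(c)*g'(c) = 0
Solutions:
 g(c) = C1 + Integral(c/cos(c), c)


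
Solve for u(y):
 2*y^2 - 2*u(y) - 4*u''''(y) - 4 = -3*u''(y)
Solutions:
 u(y) = y^2 + (C1*sin(2^(3/4)*y*sin(atan(sqrt(23)/3)/2)/2) + C2*cos(2^(3/4)*y*sin(atan(sqrt(23)/3)/2)/2))*exp(-2^(3/4)*y*cos(atan(sqrt(23)/3)/2)/2) + (C3*sin(2^(3/4)*y*sin(atan(sqrt(23)/3)/2)/2) + C4*cos(2^(3/4)*y*sin(atan(sqrt(23)/3)/2)/2))*exp(2^(3/4)*y*cos(atan(sqrt(23)/3)/2)/2) + 1


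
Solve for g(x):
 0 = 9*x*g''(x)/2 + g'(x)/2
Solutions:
 g(x) = C1 + C2*x^(8/9)


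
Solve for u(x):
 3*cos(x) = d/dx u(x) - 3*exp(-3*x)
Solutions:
 u(x) = C1 + 3*sin(x) - exp(-3*x)


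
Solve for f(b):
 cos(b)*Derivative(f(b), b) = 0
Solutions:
 f(b) = C1


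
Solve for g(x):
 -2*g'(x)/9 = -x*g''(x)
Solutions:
 g(x) = C1 + C2*x^(11/9)


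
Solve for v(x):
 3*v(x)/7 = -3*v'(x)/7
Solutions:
 v(x) = C1*exp(-x)


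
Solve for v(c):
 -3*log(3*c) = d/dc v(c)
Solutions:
 v(c) = C1 - 3*c*log(c) - c*log(27) + 3*c


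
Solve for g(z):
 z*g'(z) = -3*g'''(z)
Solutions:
 g(z) = C1 + Integral(C2*airyai(-3^(2/3)*z/3) + C3*airybi(-3^(2/3)*z/3), z)


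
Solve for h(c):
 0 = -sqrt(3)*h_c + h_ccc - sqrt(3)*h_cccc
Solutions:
 h(c) = C1 + C2*exp(c*(2*18^(1/3)/(-2*sqrt(3) + sqrt(-12 + (243 - 2*sqrt(3))^2) + 243)^(1/3) + 4*sqrt(3) + 12^(1/3)*(-2*sqrt(3) + sqrt(-12 + (243 - 2*sqrt(3))^2) + 243)^(1/3))/36)*sin(2^(1/3)*3^(1/6)*c*(-2^(1/3)*3^(2/3)*(-2*sqrt(3) + 9*sqrt(-4/27 + (27 - 2*sqrt(3)/9)^2) + 243)^(1/3) + 6/(-2*sqrt(3) + 9*sqrt(-4/27 + (27 - 2*sqrt(3)/9)^2) + 243)^(1/3))/36) + C3*exp(c*(2*18^(1/3)/(-2*sqrt(3) + sqrt(-12 + (243 - 2*sqrt(3))^2) + 243)^(1/3) + 4*sqrt(3) + 12^(1/3)*(-2*sqrt(3) + sqrt(-12 + (243 - 2*sqrt(3))^2) + 243)^(1/3))/36)*cos(2^(1/3)*3^(1/6)*c*(-2^(1/3)*3^(2/3)*(-2*sqrt(3) + 9*sqrt(-4/27 + (27 - 2*sqrt(3)/9)^2) + 243)^(1/3) + 6/(-2*sqrt(3) + 9*sqrt(-4/27 + (27 - 2*sqrt(3)/9)^2) + 243)^(1/3))/36) + C4*exp(c*(-12^(1/3)*(-2*sqrt(3) + sqrt(-12 + (243 - 2*sqrt(3))^2) + 243)^(1/3) - 2*18^(1/3)/(-2*sqrt(3) + sqrt(-12 + (243 - 2*sqrt(3))^2) + 243)^(1/3) + 2*sqrt(3))/18)


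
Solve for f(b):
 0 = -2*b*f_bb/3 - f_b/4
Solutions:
 f(b) = C1 + C2*b^(5/8)


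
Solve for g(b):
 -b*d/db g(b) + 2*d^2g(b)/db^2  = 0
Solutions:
 g(b) = C1 + C2*erfi(b/2)


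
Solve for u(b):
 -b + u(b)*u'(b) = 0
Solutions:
 u(b) = -sqrt(C1 + b^2)
 u(b) = sqrt(C1 + b^2)


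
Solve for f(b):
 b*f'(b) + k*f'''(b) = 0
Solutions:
 f(b) = C1 + Integral(C2*airyai(b*(-1/k)^(1/3)) + C3*airybi(b*(-1/k)^(1/3)), b)


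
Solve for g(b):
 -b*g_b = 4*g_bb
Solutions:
 g(b) = C1 + C2*erf(sqrt(2)*b/4)


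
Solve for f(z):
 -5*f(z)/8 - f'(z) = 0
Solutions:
 f(z) = C1*exp(-5*z/8)


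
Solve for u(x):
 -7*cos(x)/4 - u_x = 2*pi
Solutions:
 u(x) = C1 - 2*pi*x - 7*sin(x)/4


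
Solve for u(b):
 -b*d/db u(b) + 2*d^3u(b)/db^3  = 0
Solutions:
 u(b) = C1 + Integral(C2*airyai(2^(2/3)*b/2) + C3*airybi(2^(2/3)*b/2), b)


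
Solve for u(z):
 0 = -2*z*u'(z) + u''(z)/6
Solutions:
 u(z) = C1 + C2*erfi(sqrt(6)*z)


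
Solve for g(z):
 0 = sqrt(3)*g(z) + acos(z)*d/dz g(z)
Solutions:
 g(z) = C1*exp(-sqrt(3)*Integral(1/acos(z), z))


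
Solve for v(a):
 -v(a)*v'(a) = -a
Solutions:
 v(a) = -sqrt(C1 + a^2)
 v(a) = sqrt(C1 + a^2)


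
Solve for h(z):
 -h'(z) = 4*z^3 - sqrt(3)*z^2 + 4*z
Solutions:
 h(z) = C1 - z^4 + sqrt(3)*z^3/3 - 2*z^2


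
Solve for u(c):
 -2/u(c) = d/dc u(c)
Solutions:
 u(c) = -sqrt(C1 - 4*c)
 u(c) = sqrt(C1 - 4*c)


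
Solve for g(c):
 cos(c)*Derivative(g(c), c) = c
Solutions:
 g(c) = C1 + Integral(c/cos(c), c)


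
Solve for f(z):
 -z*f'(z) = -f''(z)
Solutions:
 f(z) = C1 + C2*erfi(sqrt(2)*z/2)


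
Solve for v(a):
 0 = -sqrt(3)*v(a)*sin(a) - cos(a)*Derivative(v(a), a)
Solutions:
 v(a) = C1*cos(a)^(sqrt(3))


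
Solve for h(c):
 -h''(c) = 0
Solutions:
 h(c) = C1 + C2*c


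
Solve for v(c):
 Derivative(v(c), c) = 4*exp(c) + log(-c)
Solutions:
 v(c) = C1 + c*log(-c) - c + 4*exp(c)


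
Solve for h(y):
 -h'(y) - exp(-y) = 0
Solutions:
 h(y) = C1 + exp(-y)


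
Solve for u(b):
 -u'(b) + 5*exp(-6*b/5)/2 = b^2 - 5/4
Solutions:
 u(b) = C1 - b^3/3 + 5*b/4 - 25*exp(-6*b/5)/12


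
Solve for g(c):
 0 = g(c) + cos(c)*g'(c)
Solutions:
 g(c) = C1*sqrt(sin(c) - 1)/sqrt(sin(c) + 1)


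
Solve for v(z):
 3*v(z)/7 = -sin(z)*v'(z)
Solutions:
 v(z) = C1*(cos(z) + 1)^(3/14)/(cos(z) - 1)^(3/14)


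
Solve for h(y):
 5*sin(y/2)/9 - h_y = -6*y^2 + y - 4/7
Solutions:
 h(y) = C1 + 2*y^3 - y^2/2 + 4*y/7 - 10*cos(y/2)/9


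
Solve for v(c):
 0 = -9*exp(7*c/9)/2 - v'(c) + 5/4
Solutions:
 v(c) = C1 + 5*c/4 - 81*exp(7*c/9)/14


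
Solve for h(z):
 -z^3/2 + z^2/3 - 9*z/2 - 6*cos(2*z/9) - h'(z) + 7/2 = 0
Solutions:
 h(z) = C1 - z^4/8 + z^3/9 - 9*z^2/4 + 7*z/2 - 27*sin(2*z/9)


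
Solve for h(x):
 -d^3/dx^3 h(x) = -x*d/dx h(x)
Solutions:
 h(x) = C1 + Integral(C2*airyai(x) + C3*airybi(x), x)


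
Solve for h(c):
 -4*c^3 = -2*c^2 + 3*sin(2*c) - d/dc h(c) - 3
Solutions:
 h(c) = C1 + c^4 - 2*c^3/3 - 3*c - 3*cos(2*c)/2


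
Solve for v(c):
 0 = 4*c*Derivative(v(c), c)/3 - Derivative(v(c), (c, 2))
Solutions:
 v(c) = C1 + C2*erfi(sqrt(6)*c/3)


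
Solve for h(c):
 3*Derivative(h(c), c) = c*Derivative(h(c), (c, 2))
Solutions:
 h(c) = C1 + C2*c^4


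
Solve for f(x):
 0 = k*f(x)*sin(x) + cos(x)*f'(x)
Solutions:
 f(x) = C1*exp(k*log(cos(x)))


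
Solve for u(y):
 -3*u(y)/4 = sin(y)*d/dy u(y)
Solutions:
 u(y) = C1*(cos(y) + 1)^(3/8)/(cos(y) - 1)^(3/8)


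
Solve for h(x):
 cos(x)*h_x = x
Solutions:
 h(x) = C1 + Integral(x/cos(x), x)


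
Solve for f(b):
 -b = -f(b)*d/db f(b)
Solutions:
 f(b) = -sqrt(C1 + b^2)
 f(b) = sqrt(C1 + b^2)


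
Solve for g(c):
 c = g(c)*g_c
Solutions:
 g(c) = -sqrt(C1 + c^2)
 g(c) = sqrt(C1 + c^2)


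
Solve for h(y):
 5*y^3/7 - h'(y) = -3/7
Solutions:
 h(y) = C1 + 5*y^4/28 + 3*y/7


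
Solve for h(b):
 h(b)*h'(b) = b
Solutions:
 h(b) = -sqrt(C1 + b^2)
 h(b) = sqrt(C1 + b^2)


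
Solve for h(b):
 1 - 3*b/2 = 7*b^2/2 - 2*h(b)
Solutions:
 h(b) = 7*b^2/4 + 3*b/4 - 1/2


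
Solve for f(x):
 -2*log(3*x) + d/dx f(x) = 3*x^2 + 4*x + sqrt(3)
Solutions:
 f(x) = C1 + x^3 + 2*x^2 + 2*x*log(x) - 2*x + sqrt(3)*x + x*log(9)


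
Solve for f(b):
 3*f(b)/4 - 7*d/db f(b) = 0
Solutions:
 f(b) = C1*exp(3*b/28)


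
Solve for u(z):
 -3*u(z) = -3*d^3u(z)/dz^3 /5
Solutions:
 u(z) = C3*exp(5^(1/3)*z) + (C1*sin(sqrt(3)*5^(1/3)*z/2) + C2*cos(sqrt(3)*5^(1/3)*z/2))*exp(-5^(1/3)*z/2)


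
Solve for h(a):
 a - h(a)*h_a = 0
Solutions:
 h(a) = -sqrt(C1 + a^2)
 h(a) = sqrt(C1 + a^2)


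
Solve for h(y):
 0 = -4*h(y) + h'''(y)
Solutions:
 h(y) = C3*exp(2^(2/3)*y) + (C1*sin(2^(2/3)*sqrt(3)*y/2) + C2*cos(2^(2/3)*sqrt(3)*y/2))*exp(-2^(2/3)*y/2)


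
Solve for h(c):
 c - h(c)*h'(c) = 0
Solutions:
 h(c) = -sqrt(C1 + c^2)
 h(c) = sqrt(C1 + c^2)


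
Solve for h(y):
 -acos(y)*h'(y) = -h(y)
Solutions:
 h(y) = C1*exp(Integral(1/acos(y), y))


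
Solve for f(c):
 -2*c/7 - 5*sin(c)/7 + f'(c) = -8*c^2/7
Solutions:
 f(c) = C1 - 8*c^3/21 + c^2/7 - 5*cos(c)/7


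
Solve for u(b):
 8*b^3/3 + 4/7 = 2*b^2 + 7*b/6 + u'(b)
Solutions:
 u(b) = C1 + 2*b^4/3 - 2*b^3/3 - 7*b^2/12 + 4*b/7


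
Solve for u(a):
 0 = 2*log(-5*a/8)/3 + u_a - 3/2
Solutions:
 u(a) = C1 - 2*a*log(-a)/3 + a*(-2*log(5)/3 + 2*log(2) + 13/6)


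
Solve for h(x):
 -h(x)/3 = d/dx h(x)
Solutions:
 h(x) = C1*exp(-x/3)


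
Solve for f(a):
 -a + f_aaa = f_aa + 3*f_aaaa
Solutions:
 f(a) = C1 + C2*a - a^3/6 - a^2/2 + (C3*sin(sqrt(11)*a/6) + C4*cos(sqrt(11)*a/6))*exp(a/6)


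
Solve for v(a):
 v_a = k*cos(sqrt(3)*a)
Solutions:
 v(a) = C1 + sqrt(3)*k*sin(sqrt(3)*a)/3


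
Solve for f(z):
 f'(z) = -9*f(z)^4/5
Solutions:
 f(z) = 5^(1/3)*(1/(C1 + 27*z))^(1/3)
 f(z) = 5^(1/3)*(-3^(2/3) - 3*3^(1/6)*I)*(1/(C1 + 9*z))^(1/3)/6
 f(z) = 5^(1/3)*(-3^(2/3) + 3*3^(1/6)*I)*(1/(C1 + 9*z))^(1/3)/6


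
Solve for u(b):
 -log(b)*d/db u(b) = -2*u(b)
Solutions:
 u(b) = C1*exp(2*li(b))


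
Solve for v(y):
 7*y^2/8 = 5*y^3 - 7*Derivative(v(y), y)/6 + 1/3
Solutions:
 v(y) = C1 + 15*y^4/14 - y^3/4 + 2*y/7


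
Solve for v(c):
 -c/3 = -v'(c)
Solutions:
 v(c) = C1 + c^2/6


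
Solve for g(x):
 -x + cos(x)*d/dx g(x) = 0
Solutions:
 g(x) = C1 + Integral(x/cos(x), x)


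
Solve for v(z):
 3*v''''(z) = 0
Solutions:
 v(z) = C1 + C2*z + C3*z^2 + C4*z^3


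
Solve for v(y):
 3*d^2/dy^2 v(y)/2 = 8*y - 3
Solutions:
 v(y) = C1 + C2*y + 8*y^3/9 - y^2


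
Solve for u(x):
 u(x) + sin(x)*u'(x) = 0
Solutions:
 u(x) = C1*sqrt(cos(x) + 1)/sqrt(cos(x) - 1)


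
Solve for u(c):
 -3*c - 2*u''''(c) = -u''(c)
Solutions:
 u(c) = C1 + C2*c + C3*exp(-sqrt(2)*c/2) + C4*exp(sqrt(2)*c/2) + c^3/2


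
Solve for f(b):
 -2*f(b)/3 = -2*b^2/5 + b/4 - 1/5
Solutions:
 f(b) = 3*b^2/5 - 3*b/8 + 3/10


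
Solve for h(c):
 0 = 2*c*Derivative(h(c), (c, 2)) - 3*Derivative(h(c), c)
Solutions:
 h(c) = C1 + C2*c^(5/2)


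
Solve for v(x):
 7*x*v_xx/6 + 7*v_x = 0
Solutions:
 v(x) = C1 + C2/x^5


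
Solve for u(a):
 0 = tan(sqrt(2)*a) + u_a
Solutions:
 u(a) = C1 + sqrt(2)*log(cos(sqrt(2)*a))/2


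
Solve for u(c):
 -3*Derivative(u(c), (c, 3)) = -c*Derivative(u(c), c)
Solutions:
 u(c) = C1 + Integral(C2*airyai(3^(2/3)*c/3) + C3*airybi(3^(2/3)*c/3), c)


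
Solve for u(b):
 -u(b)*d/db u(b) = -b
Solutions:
 u(b) = -sqrt(C1 + b^2)
 u(b) = sqrt(C1 + b^2)


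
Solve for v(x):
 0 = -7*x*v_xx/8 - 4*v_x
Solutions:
 v(x) = C1 + C2/x^(25/7)


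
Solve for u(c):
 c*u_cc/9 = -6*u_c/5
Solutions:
 u(c) = C1 + C2/c^(49/5)


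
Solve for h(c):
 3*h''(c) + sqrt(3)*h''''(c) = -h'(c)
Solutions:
 h(c) = C1 + C2*exp(c*(-2*2^(1/3)*3^(5/6)/(sqrt(3) + sqrt(3 + 4*sqrt(3)))^(1/3) + 6^(2/3)*(sqrt(3) + sqrt(3 + 4*sqrt(3)))^(1/3))/12)*sin(c*(2*6^(1/3)/(sqrt(3) + sqrt(3 + 4*sqrt(3)))^(1/3) + 2^(2/3)*3^(1/6)*(sqrt(3) + sqrt(3 + 4*sqrt(3)))^(1/3))/4) + C3*exp(c*(-2*2^(1/3)*3^(5/6)/(sqrt(3) + sqrt(3 + 4*sqrt(3)))^(1/3) + 6^(2/3)*(sqrt(3) + sqrt(3 + 4*sqrt(3)))^(1/3))/12)*cos(c*(2*6^(1/3)/(sqrt(3) + sqrt(3 + 4*sqrt(3)))^(1/3) + 2^(2/3)*3^(1/6)*(sqrt(3) + sqrt(3 + 4*sqrt(3)))^(1/3))/4) + C4*exp(-c*(-2*2^(1/3)*3^(5/6)/(sqrt(3) + sqrt(3 + 4*sqrt(3)))^(1/3) + 6^(2/3)*(sqrt(3) + sqrt(3 + 4*sqrt(3)))^(1/3))/6)


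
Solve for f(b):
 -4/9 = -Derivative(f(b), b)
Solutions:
 f(b) = C1 + 4*b/9


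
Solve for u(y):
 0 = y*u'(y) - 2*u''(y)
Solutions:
 u(y) = C1 + C2*erfi(y/2)


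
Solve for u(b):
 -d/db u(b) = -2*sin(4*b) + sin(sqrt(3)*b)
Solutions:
 u(b) = C1 - cos(4*b)/2 + sqrt(3)*cos(sqrt(3)*b)/3


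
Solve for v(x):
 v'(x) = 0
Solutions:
 v(x) = C1


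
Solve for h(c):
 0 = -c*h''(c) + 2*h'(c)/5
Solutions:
 h(c) = C1 + C2*c^(7/5)


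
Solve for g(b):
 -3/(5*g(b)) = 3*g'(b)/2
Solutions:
 g(b) = -sqrt(C1 - 20*b)/5
 g(b) = sqrt(C1 - 20*b)/5


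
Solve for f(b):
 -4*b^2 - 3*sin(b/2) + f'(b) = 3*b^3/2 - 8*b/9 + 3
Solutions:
 f(b) = C1 + 3*b^4/8 + 4*b^3/3 - 4*b^2/9 + 3*b - 6*cos(b/2)


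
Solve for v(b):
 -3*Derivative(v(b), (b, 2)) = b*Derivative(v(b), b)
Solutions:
 v(b) = C1 + C2*erf(sqrt(6)*b/6)


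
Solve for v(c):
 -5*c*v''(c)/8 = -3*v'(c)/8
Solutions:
 v(c) = C1 + C2*c^(8/5)


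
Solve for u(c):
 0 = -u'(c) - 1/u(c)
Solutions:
 u(c) = -sqrt(C1 - 2*c)
 u(c) = sqrt(C1 - 2*c)


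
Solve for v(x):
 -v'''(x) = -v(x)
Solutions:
 v(x) = C3*exp(x) + (C1*sin(sqrt(3)*x/2) + C2*cos(sqrt(3)*x/2))*exp(-x/2)


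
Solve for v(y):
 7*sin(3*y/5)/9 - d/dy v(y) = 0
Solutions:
 v(y) = C1 - 35*cos(3*y/5)/27


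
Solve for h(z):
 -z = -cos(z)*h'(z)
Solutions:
 h(z) = C1 + Integral(z/cos(z), z)


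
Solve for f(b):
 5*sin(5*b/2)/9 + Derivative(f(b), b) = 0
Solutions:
 f(b) = C1 + 2*cos(5*b/2)/9


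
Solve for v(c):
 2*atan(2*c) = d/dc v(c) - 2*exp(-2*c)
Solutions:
 v(c) = C1 + 2*c*atan(2*c) - log(4*c^2 + 1)/2 - exp(-2*c)


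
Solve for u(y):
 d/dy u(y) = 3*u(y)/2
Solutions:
 u(y) = C1*exp(3*y/2)


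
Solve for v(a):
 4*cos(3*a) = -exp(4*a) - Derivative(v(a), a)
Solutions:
 v(a) = C1 - exp(4*a)/4 - 4*sin(3*a)/3


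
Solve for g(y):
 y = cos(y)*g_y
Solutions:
 g(y) = C1 + Integral(y/cos(y), y)


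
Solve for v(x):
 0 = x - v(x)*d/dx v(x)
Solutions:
 v(x) = -sqrt(C1 + x^2)
 v(x) = sqrt(C1 + x^2)


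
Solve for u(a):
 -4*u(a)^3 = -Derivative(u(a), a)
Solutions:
 u(a) = -sqrt(2)*sqrt(-1/(C1 + 4*a))/2
 u(a) = sqrt(2)*sqrt(-1/(C1 + 4*a))/2


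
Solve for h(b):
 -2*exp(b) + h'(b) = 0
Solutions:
 h(b) = C1 + 2*exp(b)


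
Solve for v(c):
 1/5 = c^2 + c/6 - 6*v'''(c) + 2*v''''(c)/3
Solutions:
 v(c) = C1 + C2*c + C3*c^2 + C4*exp(9*c) + c^5/360 + 7*c^4/2592 - 127*c^3/29160


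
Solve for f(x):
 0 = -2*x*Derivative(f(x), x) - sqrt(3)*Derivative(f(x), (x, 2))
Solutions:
 f(x) = C1 + C2*erf(3^(3/4)*x/3)


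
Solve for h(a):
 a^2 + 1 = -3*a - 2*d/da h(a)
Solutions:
 h(a) = C1 - a^3/6 - 3*a^2/4 - a/2


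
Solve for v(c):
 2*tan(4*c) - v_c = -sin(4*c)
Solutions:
 v(c) = C1 - log(cos(4*c))/2 - cos(4*c)/4


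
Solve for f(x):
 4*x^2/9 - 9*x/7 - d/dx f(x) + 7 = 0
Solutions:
 f(x) = C1 + 4*x^3/27 - 9*x^2/14 + 7*x


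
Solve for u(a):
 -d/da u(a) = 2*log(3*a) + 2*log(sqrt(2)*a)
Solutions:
 u(a) = C1 - 4*a*log(a) - a*log(18) + 4*a


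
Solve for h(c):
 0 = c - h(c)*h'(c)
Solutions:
 h(c) = -sqrt(C1 + c^2)
 h(c) = sqrt(C1 + c^2)


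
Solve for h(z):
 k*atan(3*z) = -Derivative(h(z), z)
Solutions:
 h(z) = C1 - k*(z*atan(3*z) - log(9*z^2 + 1)/6)


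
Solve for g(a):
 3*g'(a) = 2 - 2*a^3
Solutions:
 g(a) = C1 - a^4/6 + 2*a/3


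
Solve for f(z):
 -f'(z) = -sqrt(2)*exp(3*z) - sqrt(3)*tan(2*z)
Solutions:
 f(z) = C1 + sqrt(2)*exp(3*z)/3 - sqrt(3)*log(cos(2*z))/2


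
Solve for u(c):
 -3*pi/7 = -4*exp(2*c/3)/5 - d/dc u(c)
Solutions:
 u(c) = C1 + 3*pi*c/7 - 6*exp(2*c/3)/5


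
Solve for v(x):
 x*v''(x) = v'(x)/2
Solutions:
 v(x) = C1 + C2*x^(3/2)


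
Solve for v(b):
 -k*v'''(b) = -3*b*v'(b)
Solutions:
 v(b) = C1 + Integral(C2*airyai(3^(1/3)*b*(1/k)^(1/3)) + C3*airybi(3^(1/3)*b*(1/k)^(1/3)), b)


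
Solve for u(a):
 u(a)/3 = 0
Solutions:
 u(a) = 0


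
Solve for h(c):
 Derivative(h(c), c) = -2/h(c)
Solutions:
 h(c) = -sqrt(C1 - 4*c)
 h(c) = sqrt(C1 - 4*c)


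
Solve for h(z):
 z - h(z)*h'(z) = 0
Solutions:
 h(z) = -sqrt(C1 + z^2)
 h(z) = sqrt(C1 + z^2)


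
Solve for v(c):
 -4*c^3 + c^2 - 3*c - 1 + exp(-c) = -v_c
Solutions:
 v(c) = C1 + c^4 - c^3/3 + 3*c^2/2 + c + exp(-c)


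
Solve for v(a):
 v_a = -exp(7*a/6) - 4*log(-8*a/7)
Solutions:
 v(a) = C1 - 4*a*log(-a) + 4*a*(-3*log(2) + 1 + log(7)) - 6*exp(7*a/6)/7


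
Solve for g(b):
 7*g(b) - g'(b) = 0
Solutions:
 g(b) = C1*exp(7*b)


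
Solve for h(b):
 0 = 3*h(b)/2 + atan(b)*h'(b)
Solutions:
 h(b) = C1*exp(-3*Integral(1/atan(b), b)/2)


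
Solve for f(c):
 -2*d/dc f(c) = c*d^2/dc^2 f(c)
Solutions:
 f(c) = C1 + C2/c


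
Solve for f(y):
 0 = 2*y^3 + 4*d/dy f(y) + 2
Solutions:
 f(y) = C1 - y^4/8 - y/2


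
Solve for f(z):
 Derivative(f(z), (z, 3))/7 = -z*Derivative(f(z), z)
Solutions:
 f(z) = C1 + Integral(C2*airyai(-7^(1/3)*z) + C3*airybi(-7^(1/3)*z), z)


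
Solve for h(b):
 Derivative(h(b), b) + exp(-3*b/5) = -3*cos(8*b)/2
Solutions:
 h(b) = C1 - 3*sin(8*b)/16 + 5*exp(-3*b/5)/3


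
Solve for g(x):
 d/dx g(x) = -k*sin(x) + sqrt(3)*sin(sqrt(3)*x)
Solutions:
 g(x) = C1 + k*cos(x) - cos(sqrt(3)*x)


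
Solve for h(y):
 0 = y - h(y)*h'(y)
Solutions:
 h(y) = -sqrt(C1 + y^2)
 h(y) = sqrt(C1 + y^2)


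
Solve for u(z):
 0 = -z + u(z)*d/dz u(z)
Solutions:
 u(z) = -sqrt(C1 + z^2)
 u(z) = sqrt(C1 + z^2)


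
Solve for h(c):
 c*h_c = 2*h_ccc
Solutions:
 h(c) = C1 + Integral(C2*airyai(2^(2/3)*c/2) + C3*airybi(2^(2/3)*c/2), c)


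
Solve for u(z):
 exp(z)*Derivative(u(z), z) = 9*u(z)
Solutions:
 u(z) = C1*exp(-9*exp(-z))


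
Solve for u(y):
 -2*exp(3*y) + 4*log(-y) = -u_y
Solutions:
 u(y) = C1 - 4*y*log(-y) + 4*y + 2*exp(3*y)/3


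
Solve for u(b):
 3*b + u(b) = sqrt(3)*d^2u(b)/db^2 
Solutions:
 u(b) = C1*exp(-3^(3/4)*b/3) + C2*exp(3^(3/4)*b/3) - 3*b


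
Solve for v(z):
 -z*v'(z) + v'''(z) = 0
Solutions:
 v(z) = C1 + Integral(C2*airyai(z) + C3*airybi(z), z)


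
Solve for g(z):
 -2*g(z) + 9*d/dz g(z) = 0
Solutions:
 g(z) = C1*exp(2*z/9)


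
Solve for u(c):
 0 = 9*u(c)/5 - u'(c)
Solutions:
 u(c) = C1*exp(9*c/5)


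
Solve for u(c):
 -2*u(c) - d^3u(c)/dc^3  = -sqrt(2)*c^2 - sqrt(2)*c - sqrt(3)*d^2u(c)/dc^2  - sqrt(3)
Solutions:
 u(c) = C1*exp(c*(3^(2/3)/(-sqrt(3) + sqrt(-3 + (9 - sqrt(3))^2) + 9)^(1/3) + 2*sqrt(3) + 3^(1/3)*(-sqrt(3) + sqrt(-3 + (9 - sqrt(3))^2) + 9)^(1/3))/6)*sin(3^(1/6)*c*(-3^(2/3)*(-sqrt(3) + sqrt(-3 + (9 - sqrt(3))^2) + 9)^(1/3) + 3/(-sqrt(3) + sqrt(-3 + (9 - sqrt(3))^2) + 9)^(1/3))/6) + C2*exp(c*(3^(2/3)/(-sqrt(3) + sqrt(-3 + (9 - sqrt(3))^2) + 9)^(1/3) + 2*sqrt(3) + 3^(1/3)*(-sqrt(3) + sqrt(-3 + (9 - sqrt(3))^2) + 9)^(1/3))/6)*cos(3^(1/6)*c*(-3^(2/3)*(-sqrt(3) + sqrt(-3 + (9 - sqrt(3))^2) + 9)^(1/3) + 3/(-sqrt(3) + sqrt(-3 + (9 - sqrt(3))^2) + 9)^(1/3))/6) + C3*exp(c*(-3^(1/3)*(-sqrt(3) + sqrt(-3 + (9 - sqrt(3))^2) + 9)^(1/3) - 3^(2/3)/(-sqrt(3) + sqrt(-3 + (9 - sqrt(3))^2) + 9)^(1/3) + sqrt(3))/3) + sqrt(2)*c^2/2 + sqrt(2)*c/2 + sqrt(3)/2 + sqrt(6)/2


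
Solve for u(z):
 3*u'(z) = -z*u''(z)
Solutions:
 u(z) = C1 + C2/z^2


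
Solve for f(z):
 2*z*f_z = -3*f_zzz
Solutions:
 f(z) = C1 + Integral(C2*airyai(-2^(1/3)*3^(2/3)*z/3) + C3*airybi(-2^(1/3)*3^(2/3)*z/3), z)


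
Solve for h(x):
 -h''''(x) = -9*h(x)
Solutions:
 h(x) = C1*exp(-sqrt(3)*x) + C2*exp(sqrt(3)*x) + C3*sin(sqrt(3)*x) + C4*cos(sqrt(3)*x)


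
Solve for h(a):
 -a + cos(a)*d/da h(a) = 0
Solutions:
 h(a) = C1 + Integral(a/cos(a), a)


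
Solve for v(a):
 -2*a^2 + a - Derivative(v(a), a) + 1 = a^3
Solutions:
 v(a) = C1 - a^4/4 - 2*a^3/3 + a^2/2 + a


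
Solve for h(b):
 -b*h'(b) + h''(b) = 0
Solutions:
 h(b) = C1 + C2*erfi(sqrt(2)*b/2)


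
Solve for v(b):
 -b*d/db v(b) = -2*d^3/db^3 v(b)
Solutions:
 v(b) = C1 + Integral(C2*airyai(2^(2/3)*b/2) + C3*airybi(2^(2/3)*b/2), b)


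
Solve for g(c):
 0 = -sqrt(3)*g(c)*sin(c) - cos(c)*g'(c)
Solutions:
 g(c) = C1*cos(c)^(sqrt(3))


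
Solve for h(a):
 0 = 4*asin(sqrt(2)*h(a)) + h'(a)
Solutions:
 Integral(1/asin(sqrt(2)*_y), (_y, h(a))) = C1 - 4*a


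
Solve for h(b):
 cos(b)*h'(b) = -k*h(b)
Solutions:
 h(b) = C1*exp(k*(log(sin(b) - 1) - log(sin(b) + 1))/2)


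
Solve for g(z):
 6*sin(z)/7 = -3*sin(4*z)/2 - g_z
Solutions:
 g(z) = C1 + 6*cos(z)/7 + 3*cos(4*z)/8


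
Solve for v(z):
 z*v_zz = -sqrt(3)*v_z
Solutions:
 v(z) = C1 + C2*z^(1 - sqrt(3))


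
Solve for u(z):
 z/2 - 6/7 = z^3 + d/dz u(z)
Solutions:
 u(z) = C1 - z^4/4 + z^2/4 - 6*z/7


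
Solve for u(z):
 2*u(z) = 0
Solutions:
 u(z) = 0


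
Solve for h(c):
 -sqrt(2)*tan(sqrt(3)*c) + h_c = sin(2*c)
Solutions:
 h(c) = C1 - sqrt(6)*log(cos(sqrt(3)*c))/3 - cos(2*c)/2


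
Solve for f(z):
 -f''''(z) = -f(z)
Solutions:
 f(z) = C1*exp(-z) + C2*exp(z) + C3*sin(z) + C4*cos(z)


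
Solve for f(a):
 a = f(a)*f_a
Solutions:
 f(a) = -sqrt(C1 + a^2)
 f(a) = sqrt(C1 + a^2)


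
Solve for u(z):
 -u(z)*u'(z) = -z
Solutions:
 u(z) = -sqrt(C1 + z^2)
 u(z) = sqrt(C1 + z^2)


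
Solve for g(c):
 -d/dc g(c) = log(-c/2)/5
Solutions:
 g(c) = C1 - c*log(-c)/5 + c*(log(2) + 1)/5


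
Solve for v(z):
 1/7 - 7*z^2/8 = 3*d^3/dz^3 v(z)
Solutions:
 v(z) = C1 + C2*z + C3*z^2 - 7*z^5/1440 + z^3/126


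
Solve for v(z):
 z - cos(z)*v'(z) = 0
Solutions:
 v(z) = C1 + Integral(z/cos(z), z)


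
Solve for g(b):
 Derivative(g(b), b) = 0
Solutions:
 g(b) = C1


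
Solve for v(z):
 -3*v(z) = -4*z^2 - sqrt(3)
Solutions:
 v(z) = 4*z^2/3 + sqrt(3)/3


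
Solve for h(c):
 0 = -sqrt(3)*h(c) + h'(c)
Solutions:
 h(c) = C1*exp(sqrt(3)*c)


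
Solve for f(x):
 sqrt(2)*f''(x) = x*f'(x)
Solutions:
 f(x) = C1 + C2*erfi(2^(1/4)*x/2)


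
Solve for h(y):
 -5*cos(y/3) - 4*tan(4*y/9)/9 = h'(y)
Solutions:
 h(y) = C1 + log(cos(4*y/9)) - 15*sin(y/3)


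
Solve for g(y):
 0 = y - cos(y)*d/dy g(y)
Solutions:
 g(y) = C1 + Integral(y/cos(y), y)


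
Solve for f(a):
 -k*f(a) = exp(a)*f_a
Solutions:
 f(a) = C1*exp(k*exp(-a))


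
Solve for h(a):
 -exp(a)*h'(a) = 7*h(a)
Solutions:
 h(a) = C1*exp(7*exp(-a))


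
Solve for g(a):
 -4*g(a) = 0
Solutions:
 g(a) = 0


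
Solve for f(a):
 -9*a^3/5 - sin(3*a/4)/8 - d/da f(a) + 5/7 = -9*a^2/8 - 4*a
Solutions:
 f(a) = C1 - 9*a^4/20 + 3*a^3/8 + 2*a^2 + 5*a/7 + cos(3*a/4)/6


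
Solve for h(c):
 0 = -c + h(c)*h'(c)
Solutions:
 h(c) = -sqrt(C1 + c^2)
 h(c) = sqrt(C1 + c^2)


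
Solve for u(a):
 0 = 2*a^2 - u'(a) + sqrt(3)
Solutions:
 u(a) = C1 + 2*a^3/3 + sqrt(3)*a


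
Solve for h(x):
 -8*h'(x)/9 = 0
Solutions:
 h(x) = C1


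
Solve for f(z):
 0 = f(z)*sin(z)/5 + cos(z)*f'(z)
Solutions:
 f(z) = C1*cos(z)^(1/5)


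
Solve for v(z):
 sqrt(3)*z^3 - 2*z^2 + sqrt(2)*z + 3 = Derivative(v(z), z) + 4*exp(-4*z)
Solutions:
 v(z) = C1 + sqrt(3)*z^4/4 - 2*z^3/3 + sqrt(2)*z^2/2 + 3*z + exp(-4*z)


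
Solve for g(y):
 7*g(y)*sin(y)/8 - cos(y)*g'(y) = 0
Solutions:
 g(y) = C1/cos(y)^(7/8)


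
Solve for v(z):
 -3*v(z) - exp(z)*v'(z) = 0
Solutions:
 v(z) = C1*exp(3*exp(-z))


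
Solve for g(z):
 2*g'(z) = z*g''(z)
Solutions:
 g(z) = C1 + C2*z^3


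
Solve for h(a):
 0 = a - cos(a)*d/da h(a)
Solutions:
 h(a) = C1 + Integral(a/cos(a), a)


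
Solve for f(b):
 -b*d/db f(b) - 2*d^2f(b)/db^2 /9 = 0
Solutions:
 f(b) = C1 + C2*erf(3*b/2)


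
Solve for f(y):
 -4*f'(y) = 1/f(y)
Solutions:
 f(y) = -sqrt(C1 - 2*y)/2
 f(y) = sqrt(C1 - 2*y)/2


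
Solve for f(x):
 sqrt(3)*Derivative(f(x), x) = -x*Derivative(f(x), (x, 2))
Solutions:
 f(x) = C1 + C2*x^(1 - sqrt(3))


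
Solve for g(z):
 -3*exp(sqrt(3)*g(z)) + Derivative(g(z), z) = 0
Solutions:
 g(z) = sqrt(3)*(2*log(-1/(C1 + 3*z)) - log(3))/6


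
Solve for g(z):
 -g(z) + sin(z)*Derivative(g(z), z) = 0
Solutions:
 g(z) = C1*sqrt(cos(z) - 1)/sqrt(cos(z) + 1)


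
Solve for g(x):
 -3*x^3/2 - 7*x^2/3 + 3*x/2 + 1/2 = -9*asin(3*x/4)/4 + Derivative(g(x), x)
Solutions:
 g(x) = C1 - 3*x^4/8 - 7*x^3/9 + 3*x^2/4 + 9*x*asin(3*x/4)/4 + x/2 + 3*sqrt(16 - 9*x^2)/4


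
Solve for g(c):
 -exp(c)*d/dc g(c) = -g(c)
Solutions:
 g(c) = C1*exp(-exp(-c))


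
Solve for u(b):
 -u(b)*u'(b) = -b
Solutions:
 u(b) = -sqrt(C1 + b^2)
 u(b) = sqrt(C1 + b^2)


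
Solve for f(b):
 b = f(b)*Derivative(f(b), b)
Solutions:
 f(b) = -sqrt(C1 + b^2)
 f(b) = sqrt(C1 + b^2)


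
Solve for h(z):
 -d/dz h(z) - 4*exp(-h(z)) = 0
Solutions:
 h(z) = log(C1 - 4*z)


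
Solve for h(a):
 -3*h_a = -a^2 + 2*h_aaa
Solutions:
 h(a) = C1 + C2*sin(sqrt(6)*a/2) + C3*cos(sqrt(6)*a/2) + a^3/9 - 4*a/9


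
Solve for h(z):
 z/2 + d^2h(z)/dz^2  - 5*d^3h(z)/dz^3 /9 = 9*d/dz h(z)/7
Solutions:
 h(z) = C1 + 7*z^2/36 + 49*z/162 + (C2*sin(9*sqrt(91)*z/70) + C3*cos(9*sqrt(91)*z/70))*exp(9*z/10)


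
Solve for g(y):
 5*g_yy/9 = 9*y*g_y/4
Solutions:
 g(y) = C1 + C2*erfi(9*sqrt(10)*y/20)


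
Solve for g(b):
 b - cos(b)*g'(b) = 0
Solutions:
 g(b) = C1 + Integral(b/cos(b), b)


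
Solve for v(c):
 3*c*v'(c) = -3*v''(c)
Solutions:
 v(c) = C1 + C2*erf(sqrt(2)*c/2)


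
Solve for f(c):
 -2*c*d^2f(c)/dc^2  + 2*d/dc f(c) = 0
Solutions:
 f(c) = C1 + C2*c^2


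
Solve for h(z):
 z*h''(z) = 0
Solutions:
 h(z) = C1 + C2*z


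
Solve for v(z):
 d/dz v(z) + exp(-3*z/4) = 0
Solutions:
 v(z) = C1 + 4*exp(-3*z/4)/3


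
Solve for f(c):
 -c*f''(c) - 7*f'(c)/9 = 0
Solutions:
 f(c) = C1 + C2*c^(2/9)


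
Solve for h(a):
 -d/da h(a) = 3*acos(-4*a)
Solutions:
 h(a) = C1 - 3*a*acos(-4*a) - 3*sqrt(1 - 16*a^2)/4


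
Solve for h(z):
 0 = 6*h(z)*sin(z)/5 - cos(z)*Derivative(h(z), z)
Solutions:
 h(z) = C1/cos(z)^(6/5)


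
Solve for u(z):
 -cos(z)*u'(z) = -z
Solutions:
 u(z) = C1 + Integral(z/cos(z), z)


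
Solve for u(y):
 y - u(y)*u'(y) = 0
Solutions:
 u(y) = -sqrt(C1 + y^2)
 u(y) = sqrt(C1 + y^2)


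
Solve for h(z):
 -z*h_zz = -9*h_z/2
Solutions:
 h(z) = C1 + C2*z^(11/2)


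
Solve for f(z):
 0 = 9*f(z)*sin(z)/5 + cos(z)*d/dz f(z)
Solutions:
 f(z) = C1*cos(z)^(9/5)


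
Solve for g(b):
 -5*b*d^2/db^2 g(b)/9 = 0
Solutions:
 g(b) = C1 + C2*b


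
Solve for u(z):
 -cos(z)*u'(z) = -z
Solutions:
 u(z) = C1 + Integral(z/cos(z), z)


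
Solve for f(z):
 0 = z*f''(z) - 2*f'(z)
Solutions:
 f(z) = C1 + C2*z^3


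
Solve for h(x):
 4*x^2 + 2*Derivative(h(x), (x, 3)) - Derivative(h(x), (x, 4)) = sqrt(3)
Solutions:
 h(x) = C1 + C2*x + C3*x^2 + C4*exp(2*x) - x^5/30 - x^4/12 + x^3*(-2 + sqrt(3))/12


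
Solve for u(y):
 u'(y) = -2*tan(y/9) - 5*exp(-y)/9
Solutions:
 u(y) = C1 - 9*log(tan(y/9)^2 + 1) + 5*exp(-y)/9


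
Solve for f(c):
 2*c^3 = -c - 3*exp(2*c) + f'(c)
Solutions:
 f(c) = C1 + c^4/2 + c^2/2 + 3*exp(2*c)/2


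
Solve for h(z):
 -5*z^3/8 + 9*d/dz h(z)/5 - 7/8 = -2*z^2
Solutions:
 h(z) = C1 + 25*z^4/288 - 10*z^3/27 + 35*z/72


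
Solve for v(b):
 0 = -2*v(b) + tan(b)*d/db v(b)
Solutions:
 v(b) = C1*sin(b)^2


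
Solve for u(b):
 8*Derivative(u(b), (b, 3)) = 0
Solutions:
 u(b) = C1 + C2*b + C3*b^2


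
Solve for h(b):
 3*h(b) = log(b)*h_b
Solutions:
 h(b) = C1*exp(3*li(b))


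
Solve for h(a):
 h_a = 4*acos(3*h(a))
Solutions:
 Integral(1/acos(3*_y), (_y, h(a))) = C1 + 4*a


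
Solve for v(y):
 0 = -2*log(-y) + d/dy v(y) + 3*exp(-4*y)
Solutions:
 v(y) = C1 + 2*y*log(-y) - 2*y + 3*exp(-4*y)/4


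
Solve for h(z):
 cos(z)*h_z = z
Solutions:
 h(z) = C1 + Integral(z/cos(z), z)


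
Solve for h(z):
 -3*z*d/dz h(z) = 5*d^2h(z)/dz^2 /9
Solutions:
 h(z) = C1 + C2*erf(3*sqrt(30)*z/10)


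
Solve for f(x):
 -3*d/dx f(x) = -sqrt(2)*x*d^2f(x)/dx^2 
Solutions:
 f(x) = C1 + C2*x^(1 + 3*sqrt(2)/2)


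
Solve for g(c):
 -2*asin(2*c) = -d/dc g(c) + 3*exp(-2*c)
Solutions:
 g(c) = C1 + 2*c*asin(2*c) + sqrt(1 - 4*c^2) - 3*exp(-2*c)/2


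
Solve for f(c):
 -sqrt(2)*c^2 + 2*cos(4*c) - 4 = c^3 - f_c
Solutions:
 f(c) = C1 + c^4/4 + sqrt(2)*c^3/3 + 4*c - sin(4*c)/2


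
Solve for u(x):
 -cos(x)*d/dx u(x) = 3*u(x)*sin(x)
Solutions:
 u(x) = C1*cos(x)^3


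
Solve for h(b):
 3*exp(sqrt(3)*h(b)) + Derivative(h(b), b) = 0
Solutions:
 h(b) = sqrt(3)*(2*log(1/(C1 + 3*b)) - log(3))/6


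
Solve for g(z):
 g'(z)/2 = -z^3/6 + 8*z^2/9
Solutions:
 g(z) = C1 - z^4/12 + 16*z^3/27


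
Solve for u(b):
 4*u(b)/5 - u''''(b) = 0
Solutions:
 u(b) = C1*exp(-sqrt(2)*5^(3/4)*b/5) + C2*exp(sqrt(2)*5^(3/4)*b/5) + C3*sin(sqrt(2)*5^(3/4)*b/5) + C4*cos(sqrt(2)*5^(3/4)*b/5)


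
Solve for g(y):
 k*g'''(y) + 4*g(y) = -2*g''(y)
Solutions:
 g(y) = C1*exp(-y*(2^(1/3)*(sqrt(((27 + 4/k^2)^2 - 16/k^4)/k^2) + 27/k + 4/k^3)^(1/3) + 2/k + 2*2^(2/3)/(k^2*(sqrt(((27 + 4/k^2)^2 - 16/k^4)/k^2) + 27/k + 4/k^3)^(1/3)))/3) + C2*exp(y*(2^(1/3)*(sqrt(((27 + 4/k^2)^2 - 16/k^4)/k^2) + 27/k + 4/k^3)^(1/3) - 2^(1/3)*sqrt(3)*I*(sqrt(((27 + 4/k^2)^2 - 16/k^4)/k^2) + 27/k + 4/k^3)^(1/3) - 4/k - 8*2^(2/3)/(k^2*(-1 + sqrt(3)*I)*(sqrt(((27 + 4/k^2)^2 - 16/k^4)/k^2) + 27/k + 4/k^3)^(1/3)))/6) + C3*exp(y*(2^(1/3)*(sqrt(((27 + 4/k^2)^2 - 16/k^4)/k^2) + 27/k + 4/k^3)^(1/3) + 2^(1/3)*sqrt(3)*I*(sqrt(((27 + 4/k^2)^2 - 16/k^4)/k^2) + 27/k + 4/k^3)^(1/3) - 4/k + 8*2^(2/3)/(k^2*(1 + sqrt(3)*I)*(sqrt(((27 + 4/k^2)^2 - 16/k^4)/k^2) + 27/k + 4/k^3)^(1/3)))/6)


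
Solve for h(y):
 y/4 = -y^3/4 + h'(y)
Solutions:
 h(y) = C1 + y^4/16 + y^2/8


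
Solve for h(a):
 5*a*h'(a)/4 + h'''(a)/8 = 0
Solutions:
 h(a) = C1 + Integral(C2*airyai(-10^(1/3)*a) + C3*airybi(-10^(1/3)*a), a)


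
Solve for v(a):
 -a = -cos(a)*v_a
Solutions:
 v(a) = C1 + Integral(a/cos(a), a)


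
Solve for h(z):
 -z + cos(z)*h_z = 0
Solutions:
 h(z) = C1 + Integral(z/cos(z), z)


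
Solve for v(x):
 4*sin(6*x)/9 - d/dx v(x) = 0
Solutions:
 v(x) = C1 - 2*cos(6*x)/27


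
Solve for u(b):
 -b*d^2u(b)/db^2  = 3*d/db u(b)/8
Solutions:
 u(b) = C1 + C2*b^(5/8)


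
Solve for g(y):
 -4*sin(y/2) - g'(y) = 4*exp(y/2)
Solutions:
 g(y) = C1 - 8*exp(y/2) + 8*cos(y/2)


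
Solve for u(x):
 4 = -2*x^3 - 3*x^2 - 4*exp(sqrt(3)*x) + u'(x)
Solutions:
 u(x) = C1 + x^4/2 + x^3 + 4*x + 4*sqrt(3)*exp(sqrt(3)*x)/3


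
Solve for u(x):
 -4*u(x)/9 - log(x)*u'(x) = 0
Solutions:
 u(x) = C1*exp(-4*li(x)/9)


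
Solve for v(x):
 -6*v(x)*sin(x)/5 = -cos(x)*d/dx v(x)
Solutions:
 v(x) = C1/cos(x)^(6/5)


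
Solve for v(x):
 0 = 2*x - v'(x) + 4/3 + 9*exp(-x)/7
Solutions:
 v(x) = C1 + x^2 + 4*x/3 - 9*exp(-x)/7


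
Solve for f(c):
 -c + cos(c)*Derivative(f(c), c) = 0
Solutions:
 f(c) = C1 + Integral(c/cos(c), c)


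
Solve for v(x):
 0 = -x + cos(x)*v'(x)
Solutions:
 v(x) = C1 + Integral(x/cos(x), x)


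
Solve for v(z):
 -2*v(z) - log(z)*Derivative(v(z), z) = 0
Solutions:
 v(z) = C1*exp(-2*li(z))


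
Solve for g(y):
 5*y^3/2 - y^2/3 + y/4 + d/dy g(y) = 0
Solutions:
 g(y) = C1 - 5*y^4/8 + y^3/9 - y^2/8


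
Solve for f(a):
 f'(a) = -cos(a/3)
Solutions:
 f(a) = C1 - 3*sin(a/3)


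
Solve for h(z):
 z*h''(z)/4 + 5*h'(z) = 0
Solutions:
 h(z) = C1 + C2/z^19


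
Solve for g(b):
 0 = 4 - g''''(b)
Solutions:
 g(b) = C1 + C2*b + C3*b^2 + C4*b^3 + b^4/6


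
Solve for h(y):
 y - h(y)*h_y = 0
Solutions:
 h(y) = -sqrt(C1 + y^2)
 h(y) = sqrt(C1 + y^2)


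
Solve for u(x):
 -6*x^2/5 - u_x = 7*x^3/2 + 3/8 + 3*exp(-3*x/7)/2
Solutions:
 u(x) = C1 - 7*x^4/8 - 2*x^3/5 - 3*x/8 + 7*exp(-3*x/7)/2


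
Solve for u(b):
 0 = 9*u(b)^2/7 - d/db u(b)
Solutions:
 u(b) = -7/(C1 + 9*b)


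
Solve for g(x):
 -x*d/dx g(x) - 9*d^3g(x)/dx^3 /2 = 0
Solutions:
 g(x) = C1 + Integral(C2*airyai(-6^(1/3)*x/3) + C3*airybi(-6^(1/3)*x/3), x)


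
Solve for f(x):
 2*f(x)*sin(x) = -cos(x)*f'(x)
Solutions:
 f(x) = C1*cos(x)^2


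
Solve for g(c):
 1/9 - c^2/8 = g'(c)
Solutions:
 g(c) = C1 - c^3/24 + c/9


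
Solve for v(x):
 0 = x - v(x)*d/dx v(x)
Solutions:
 v(x) = -sqrt(C1 + x^2)
 v(x) = sqrt(C1 + x^2)


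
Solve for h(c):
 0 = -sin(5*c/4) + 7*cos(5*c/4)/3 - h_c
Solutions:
 h(c) = C1 + 28*sin(5*c/4)/15 + 4*cos(5*c/4)/5


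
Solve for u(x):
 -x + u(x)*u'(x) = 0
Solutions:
 u(x) = -sqrt(C1 + x^2)
 u(x) = sqrt(C1 + x^2)


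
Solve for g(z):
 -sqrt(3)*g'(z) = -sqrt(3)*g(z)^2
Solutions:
 g(z) = -1/(C1 + z)


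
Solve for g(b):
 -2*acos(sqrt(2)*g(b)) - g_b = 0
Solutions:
 Integral(1/acos(sqrt(2)*_y), (_y, g(b))) = C1 - 2*b


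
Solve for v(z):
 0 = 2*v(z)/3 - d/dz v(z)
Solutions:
 v(z) = C1*exp(2*z/3)


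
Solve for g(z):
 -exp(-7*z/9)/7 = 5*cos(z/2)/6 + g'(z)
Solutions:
 g(z) = C1 - 5*sin(z/2)/3 + 9*exp(-7*z/9)/49


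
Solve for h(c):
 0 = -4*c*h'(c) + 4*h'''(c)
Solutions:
 h(c) = C1 + Integral(C2*airyai(c) + C3*airybi(c), c)


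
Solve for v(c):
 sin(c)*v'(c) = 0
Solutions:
 v(c) = C1


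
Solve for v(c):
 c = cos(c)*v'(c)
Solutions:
 v(c) = C1 + Integral(c/cos(c), c)


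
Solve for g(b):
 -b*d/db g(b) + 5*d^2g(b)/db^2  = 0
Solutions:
 g(b) = C1 + C2*erfi(sqrt(10)*b/10)


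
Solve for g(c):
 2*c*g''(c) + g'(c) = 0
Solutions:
 g(c) = C1 + C2*sqrt(c)


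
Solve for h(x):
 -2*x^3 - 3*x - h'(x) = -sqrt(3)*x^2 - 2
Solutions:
 h(x) = C1 - x^4/2 + sqrt(3)*x^3/3 - 3*x^2/2 + 2*x


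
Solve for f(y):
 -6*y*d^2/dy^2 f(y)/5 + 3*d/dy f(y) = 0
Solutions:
 f(y) = C1 + C2*y^(7/2)


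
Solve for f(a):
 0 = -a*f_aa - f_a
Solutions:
 f(a) = C1 + C2*log(a)


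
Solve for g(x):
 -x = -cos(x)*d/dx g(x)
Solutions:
 g(x) = C1 + Integral(x/cos(x), x)


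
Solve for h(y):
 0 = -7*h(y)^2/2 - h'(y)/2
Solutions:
 h(y) = 1/(C1 + 7*y)


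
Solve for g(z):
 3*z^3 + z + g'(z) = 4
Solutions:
 g(z) = C1 - 3*z^4/4 - z^2/2 + 4*z


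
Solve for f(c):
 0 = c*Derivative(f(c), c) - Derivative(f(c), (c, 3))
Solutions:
 f(c) = C1 + Integral(C2*airyai(c) + C3*airybi(c), c)


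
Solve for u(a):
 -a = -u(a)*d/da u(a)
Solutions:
 u(a) = -sqrt(C1 + a^2)
 u(a) = sqrt(C1 + a^2)


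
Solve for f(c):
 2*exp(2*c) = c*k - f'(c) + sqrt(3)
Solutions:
 f(c) = C1 + c^2*k/2 + sqrt(3)*c - exp(2*c)


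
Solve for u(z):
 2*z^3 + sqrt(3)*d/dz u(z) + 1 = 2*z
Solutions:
 u(z) = C1 - sqrt(3)*z^4/6 + sqrt(3)*z^2/3 - sqrt(3)*z/3


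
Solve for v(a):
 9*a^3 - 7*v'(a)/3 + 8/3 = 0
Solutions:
 v(a) = C1 + 27*a^4/28 + 8*a/7


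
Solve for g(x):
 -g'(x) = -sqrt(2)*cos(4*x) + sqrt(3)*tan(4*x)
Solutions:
 g(x) = C1 + sqrt(3)*log(cos(4*x))/4 + sqrt(2)*sin(4*x)/4


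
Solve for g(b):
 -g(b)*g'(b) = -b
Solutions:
 g(b) = -sqrt(C1 + b^2)
 g(b) = sqrt(C1 + b^2)


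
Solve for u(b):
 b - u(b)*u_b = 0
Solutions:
 u(b) = -sqrt(C1 + b^2)
 u(b) = sqrt(C1 + b^2)


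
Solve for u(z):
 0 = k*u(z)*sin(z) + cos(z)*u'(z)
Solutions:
 u(z) = C1*exp(k*log(cos(z)))


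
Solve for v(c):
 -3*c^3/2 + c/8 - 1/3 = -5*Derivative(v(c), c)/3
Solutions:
 v(c) = C1 + 9*c^4/40 - 3*c^2/80 + c/5


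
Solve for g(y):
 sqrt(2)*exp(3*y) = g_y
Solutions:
 g(y) = C1 + sqrt(2)*exp(3*y)/3


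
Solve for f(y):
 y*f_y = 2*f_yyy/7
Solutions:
 f(y) = C1 + Integral(C2*airyai(2^(2/3)*7^(1/3)*y/2) + C3*airybi(2^(2/3)*7^(1/3)*y/2), y)


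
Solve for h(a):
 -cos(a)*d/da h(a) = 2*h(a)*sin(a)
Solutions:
 h(a) = C1*cos(a)^2


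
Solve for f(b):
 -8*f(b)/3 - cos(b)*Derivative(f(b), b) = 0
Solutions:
 f(b) = C1*(sin(b) - 1)^(4/3)/(sin(b) + 1)^(4/3)


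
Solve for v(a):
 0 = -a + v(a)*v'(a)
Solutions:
 v(a) = -sqrt(C1 + a^2)
 v(a) = sqrt(C1 + a^2)


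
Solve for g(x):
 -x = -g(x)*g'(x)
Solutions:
 g(x) = -sqrt(C1 + x^2)
 g(x) = sqrt(C1 + x^2)


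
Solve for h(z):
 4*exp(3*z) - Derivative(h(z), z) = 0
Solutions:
 h(z) = C1 + 4*exp(3*z)/3


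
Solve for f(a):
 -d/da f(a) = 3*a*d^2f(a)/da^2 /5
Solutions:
 f(a) = C1 + C2/a^(2/3)


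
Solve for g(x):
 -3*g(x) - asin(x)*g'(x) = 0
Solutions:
 g(x) = C1*exp(-3*Integral(1/asin(x), x))


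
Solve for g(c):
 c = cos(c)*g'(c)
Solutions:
 g(c) = C1 + Integral(c/cos(c), c)


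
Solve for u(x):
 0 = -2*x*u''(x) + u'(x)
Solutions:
 u(x) = C1 + C2*x^(3/2)


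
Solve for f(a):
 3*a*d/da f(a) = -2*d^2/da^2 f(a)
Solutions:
 f(a) = C1 + C2*erf(sqrt(3)*a/2)


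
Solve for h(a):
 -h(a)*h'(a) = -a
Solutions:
 h(a) = -sqrt(C1 + a^2)
 h(a) = sqrt(C1 + a^2)


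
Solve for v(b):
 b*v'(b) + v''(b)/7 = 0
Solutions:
 v(b) = C1 + C2*erf(sqrt(14)*b/2)


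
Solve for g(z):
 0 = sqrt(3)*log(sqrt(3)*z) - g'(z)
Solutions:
 g(z) = C1 + sqrt(3)*z*log(z) - sqrt(3)*z + sqrt(3)*z*log(3)/2


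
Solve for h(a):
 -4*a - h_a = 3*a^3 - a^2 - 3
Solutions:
 h(a) = C1 - 3*a^4/4 + a^3/3 - 2*a^2 + 3*a
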